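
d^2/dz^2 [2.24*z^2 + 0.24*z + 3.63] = 4.48000000000000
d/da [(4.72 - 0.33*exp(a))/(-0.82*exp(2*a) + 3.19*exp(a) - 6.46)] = (-0.2706*exp(2*a) + 7.7408*exp(a) - 12.925)*exp(a)/(0.6724*exp(4*a) - 5.2316*exp(3*a) + 20.7705*exp(2*a) - 41.2148*exp(a) + 41.7316)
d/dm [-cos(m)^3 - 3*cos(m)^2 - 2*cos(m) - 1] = (3*cos(m)^2 + 6*cos(m) + 2)*sin(m)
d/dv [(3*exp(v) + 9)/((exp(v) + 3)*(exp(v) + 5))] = -3*exp(v)/(exp(2*v) + 10*exp(v) + 25)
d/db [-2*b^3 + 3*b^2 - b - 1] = -6*b^2 + 6*b - 1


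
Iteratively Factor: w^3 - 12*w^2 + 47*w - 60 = (w - 5)*(w^2 - 7*w + 12) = (w - 5)*(w - 4)*(w - 3)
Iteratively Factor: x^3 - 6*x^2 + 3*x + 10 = (x - 5)*(x^2 - x - 2) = (x - 5)*(x + 1)*(x - 2)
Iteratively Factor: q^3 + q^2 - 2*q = (q)*(q^2 + q - 2) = q*(q - 1)*(q + 2)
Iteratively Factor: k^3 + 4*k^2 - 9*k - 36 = (k - 3)*(k^2 + 7*k + 12) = (k - 3)*(k + 3)*(k + 4)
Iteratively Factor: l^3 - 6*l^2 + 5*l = (l - 1)*(l^2 - 5*l) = (l - 5)*(l - 1)*(l)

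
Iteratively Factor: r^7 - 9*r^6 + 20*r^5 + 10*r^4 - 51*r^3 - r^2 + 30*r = (r - 1)*(r^6 - 8*r^5 + 12*r^4 + 22*r^3 - 29*r^2 - 30*r) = (r - 2)*(r - 1)*(r^5 - 6*r^4 + 22*r^2 + 15*r) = (r - 2)*(r - 1)*(r + 1)*(r^4 - 7*r^3 + 7*r^2 + 15*r) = (r - 2)*(r - 1)*(r + 1)^2*(r^3 - 8*r^2 + 15*r) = (r - 3)*(r - 2)*(r - 1)*(r + 1)^2*(r^2 - 5*r) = (r - 5)*(r - 3)*(r - 2)*(r - 1)*(r + 1)^2*(r)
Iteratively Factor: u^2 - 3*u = (u - 3)*(u)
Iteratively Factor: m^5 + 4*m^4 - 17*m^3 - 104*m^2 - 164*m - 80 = (m + 2)*(m^4 + 2*m^3 - 21*m^2 - 62*m - 40) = (m + 1)*(m + 2)*(m^3 + m^2 - 22*m - 40) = (m - 5)*(m + 1)*(m + 2)*(m^2 + 6*m + 8) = (m - 5)*(m + 1)*(m + 2)^2*(m + 4)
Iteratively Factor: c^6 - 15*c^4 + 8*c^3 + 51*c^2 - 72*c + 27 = (c - 1)*(c^5 + c^4 - 14*c^3 - 6*c^2 + 45*c - 27) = (c - 1)*(c + 3)*(c^4 - 2*c^3 - 8*c^2 + 18*c - 9) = (c - 1)^2*(c + 3)*(c^3 - c^2 - 9*c + 9) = (c - 3)*(c - 1)^2*(c + 3)*(c^2 + 2*c - 3) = (c - 3)*(c - 1)^2*(c + 3)^2*(c - 1)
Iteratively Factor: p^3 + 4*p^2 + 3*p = (p + 1)*(p^2 + 3*p) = (p + 1)*(p + 3)*(p)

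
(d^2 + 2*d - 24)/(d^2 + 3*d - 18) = (d - 4)/(d - 3)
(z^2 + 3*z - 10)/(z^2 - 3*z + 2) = (z + 5)/(z - 1)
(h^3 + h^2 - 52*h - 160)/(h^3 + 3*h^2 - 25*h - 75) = (h^2 - 4*h - 32)/(h^2 - 2*h - 15)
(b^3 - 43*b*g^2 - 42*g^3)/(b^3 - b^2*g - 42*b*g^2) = (b + g)/b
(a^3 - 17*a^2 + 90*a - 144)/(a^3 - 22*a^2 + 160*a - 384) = (a - 3)/(a - 8)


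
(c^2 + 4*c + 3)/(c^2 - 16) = (c^2 + 4*c + 3)/(c^2 - 16)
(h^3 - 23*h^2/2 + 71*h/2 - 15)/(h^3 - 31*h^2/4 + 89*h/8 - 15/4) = 4*(h - 5)/(4*h - 5)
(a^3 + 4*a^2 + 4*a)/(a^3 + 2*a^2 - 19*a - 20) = a*(a^2 + 4*a + 4)/(a^3 + 2*a^2 - 19*a - 20)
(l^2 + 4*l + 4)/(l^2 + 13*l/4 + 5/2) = 4*(l + 2)/(4*l + 5)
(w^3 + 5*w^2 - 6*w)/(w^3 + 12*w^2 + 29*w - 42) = w/(w + 7)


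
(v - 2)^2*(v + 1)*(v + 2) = v^4 - v^3 - 6*v^2 + 4*v + 8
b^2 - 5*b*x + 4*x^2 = (b - 4*x)*(b - x)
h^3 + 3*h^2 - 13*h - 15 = (h - 3)*(h + 1)*(h + 5)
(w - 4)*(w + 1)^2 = w^3 - 2*w^2 - 7*w - 4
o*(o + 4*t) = o^2 + 4*o*t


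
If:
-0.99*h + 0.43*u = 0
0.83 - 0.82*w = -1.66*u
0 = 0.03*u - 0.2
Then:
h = 2.90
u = 6.67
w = 14.51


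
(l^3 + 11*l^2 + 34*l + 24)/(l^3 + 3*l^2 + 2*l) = (l^2 + 10*l + 24)/(l*(l + 2))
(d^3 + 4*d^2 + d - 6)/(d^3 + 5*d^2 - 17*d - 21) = (d^3 + 4*d^2 + d - 6)/(d^3 + 5*d^2 - 17*d - 21)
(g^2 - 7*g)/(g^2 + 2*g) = (g - 7)/(g + 2)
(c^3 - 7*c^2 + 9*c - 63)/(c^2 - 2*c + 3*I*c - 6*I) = (c^2 - c*(7 + 3*I) + 21*I)/(c - 2)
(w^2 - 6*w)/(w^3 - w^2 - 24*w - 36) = w/(w^2 + 5*w + 6)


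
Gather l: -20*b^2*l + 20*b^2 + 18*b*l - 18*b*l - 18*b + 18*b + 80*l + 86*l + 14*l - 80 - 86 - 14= 20*b^2 + l*(180 - 20*b^2) - 180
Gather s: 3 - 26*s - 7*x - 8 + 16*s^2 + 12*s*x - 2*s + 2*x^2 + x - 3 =16*s^2 + s*(12*x - 28) + 2*x^2 - 6*x - 8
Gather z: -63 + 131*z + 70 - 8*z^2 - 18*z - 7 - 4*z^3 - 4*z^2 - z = -4*z^3 - 12*z^2 + 112*z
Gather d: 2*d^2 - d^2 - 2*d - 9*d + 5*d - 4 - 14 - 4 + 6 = d^2 - 6*d - 16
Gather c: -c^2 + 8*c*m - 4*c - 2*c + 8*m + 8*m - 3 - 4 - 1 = -c^2 + c*(8*m - 6) + 16*m - 8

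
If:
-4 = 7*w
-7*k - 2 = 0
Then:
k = -2/7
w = -4/7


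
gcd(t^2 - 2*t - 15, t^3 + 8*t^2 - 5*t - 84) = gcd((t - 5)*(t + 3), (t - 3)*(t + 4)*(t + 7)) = 1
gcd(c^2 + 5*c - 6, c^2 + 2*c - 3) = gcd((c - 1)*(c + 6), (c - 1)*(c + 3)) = c - 1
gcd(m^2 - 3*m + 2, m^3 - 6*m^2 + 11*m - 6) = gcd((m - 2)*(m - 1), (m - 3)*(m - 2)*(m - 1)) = m^2 - 3*m + 2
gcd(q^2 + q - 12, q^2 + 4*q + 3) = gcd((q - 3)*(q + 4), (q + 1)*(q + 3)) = 1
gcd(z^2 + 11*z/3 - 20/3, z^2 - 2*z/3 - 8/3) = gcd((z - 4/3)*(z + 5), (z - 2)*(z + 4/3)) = 1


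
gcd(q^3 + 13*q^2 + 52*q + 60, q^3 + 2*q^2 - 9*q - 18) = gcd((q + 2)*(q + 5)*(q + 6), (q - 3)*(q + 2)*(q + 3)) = q + 2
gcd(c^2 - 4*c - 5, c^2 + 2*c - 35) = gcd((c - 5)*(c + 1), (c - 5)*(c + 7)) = c - 5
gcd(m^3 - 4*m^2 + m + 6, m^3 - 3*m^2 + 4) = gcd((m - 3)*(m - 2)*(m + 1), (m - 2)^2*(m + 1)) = m^2 - m - 2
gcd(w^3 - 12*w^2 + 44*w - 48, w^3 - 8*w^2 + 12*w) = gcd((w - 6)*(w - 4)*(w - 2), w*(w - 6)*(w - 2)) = w^2 - 8*w + 12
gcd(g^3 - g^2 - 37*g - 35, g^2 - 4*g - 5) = g + 1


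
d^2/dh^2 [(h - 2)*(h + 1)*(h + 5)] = 6*h + 8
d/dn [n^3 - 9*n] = 3*n^2 - 9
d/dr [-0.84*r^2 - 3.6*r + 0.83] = -1.68*r - 3.6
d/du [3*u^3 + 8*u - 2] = 9*u^2 + 8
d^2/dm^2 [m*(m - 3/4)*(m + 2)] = 6*m + 5/2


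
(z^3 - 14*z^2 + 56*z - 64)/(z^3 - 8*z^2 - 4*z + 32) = (z - 4)/(z + 2)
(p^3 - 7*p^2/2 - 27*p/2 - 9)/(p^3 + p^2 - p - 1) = (p^2 - 9*p/2 - 9)/(p^2 - 1)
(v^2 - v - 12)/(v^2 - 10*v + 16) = (v^2 - v - 12)/(v^2 - 10*v + 16)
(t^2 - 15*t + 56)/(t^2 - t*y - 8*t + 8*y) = (7 - t)/(-t + y)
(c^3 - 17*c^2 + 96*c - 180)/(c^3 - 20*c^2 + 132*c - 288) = (c - 5)/(c - 8)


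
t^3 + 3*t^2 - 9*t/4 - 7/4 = (t - 1)*(t + 1/2)*(t + 7/2)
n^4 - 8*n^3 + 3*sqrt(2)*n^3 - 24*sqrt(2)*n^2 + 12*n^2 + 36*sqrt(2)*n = n*(n - 6)*(n - 2)*(n + 3*sqrt(2))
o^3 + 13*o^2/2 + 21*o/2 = o*(o + 3)*(o + 7/2)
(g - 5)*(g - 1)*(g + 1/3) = g^3 - 17*g^2/3 + 3*g + 5/3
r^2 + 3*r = r*(r + 3)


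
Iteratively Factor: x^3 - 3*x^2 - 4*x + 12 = (x - 2)*(x^2 - x - 6) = (x - 2)*(x + 2)*(x - 3)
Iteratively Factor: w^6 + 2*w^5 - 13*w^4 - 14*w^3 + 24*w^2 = (w - 3)*(w^5 + 5*w^4 + 2*w^3 - 8*w^2) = (w - 3)*(w + 2)*(w^4 + 3*w^3 - 4*w^2) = (w - 3)*(w + 2)*(w + 4)*(w^3 - w^2) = w*(w - 3)*(w + 2)*(w + 4)*(w^2 - w) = w^2*(w - 3)*(w + 2)*(w + 4)*(w - 1)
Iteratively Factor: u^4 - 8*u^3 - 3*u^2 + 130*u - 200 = (u + 4)*(u^3 - 12*u^2 + 45*u - 50) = (u - 5)*(u + 4)*(u^2 - 7*u + 10) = (u - 5)*(u - 2)*(u + 4)*(u - 5)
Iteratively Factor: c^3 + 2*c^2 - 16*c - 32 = (c + 4)*(c^2 - 2*c - 8) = (c - 4)*(c + 4)*(c + 2)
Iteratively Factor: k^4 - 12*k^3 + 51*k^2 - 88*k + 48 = (k - 4)*(k^3 - 8*k^2 + 19*k - 12) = (k - 4)*(k - 3)*(k^2 - 5*k + 4) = (k - 4)*(k - 3)*(k - 1)*(k - 4)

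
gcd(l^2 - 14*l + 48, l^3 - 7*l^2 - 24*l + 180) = l - 6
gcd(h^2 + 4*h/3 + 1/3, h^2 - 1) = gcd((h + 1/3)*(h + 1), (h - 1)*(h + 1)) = h + 1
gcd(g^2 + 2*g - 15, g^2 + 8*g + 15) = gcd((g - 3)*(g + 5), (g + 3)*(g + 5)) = g + 5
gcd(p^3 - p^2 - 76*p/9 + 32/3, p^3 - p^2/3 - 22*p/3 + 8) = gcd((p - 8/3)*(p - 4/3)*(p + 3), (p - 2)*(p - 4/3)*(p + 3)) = p^2 + 5*p/3 - 4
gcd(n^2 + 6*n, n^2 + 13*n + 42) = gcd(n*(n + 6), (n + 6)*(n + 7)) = n + 6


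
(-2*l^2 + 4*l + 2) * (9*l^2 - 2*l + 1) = -18*l^4 + 40*l^3 + 8*l^2 + 2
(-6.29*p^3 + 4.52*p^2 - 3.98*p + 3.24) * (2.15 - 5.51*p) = 34.6579*p^4 - 38.4287*p^3 + 31.6478*p^2 - 26.4094*p + 6.966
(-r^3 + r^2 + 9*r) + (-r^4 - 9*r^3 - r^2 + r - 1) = -r^4 - 10*r^3 + 10*r - 1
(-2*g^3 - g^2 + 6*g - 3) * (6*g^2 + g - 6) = -12*g^5 - 8*g^4 + 47*g^3 - 6*g^2 - 39*g + 18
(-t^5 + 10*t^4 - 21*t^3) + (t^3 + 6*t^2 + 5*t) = -t^5 + 10*t^4 - 20*t^3 + 6*t^2 + 5*t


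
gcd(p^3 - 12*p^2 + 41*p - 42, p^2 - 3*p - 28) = p - 7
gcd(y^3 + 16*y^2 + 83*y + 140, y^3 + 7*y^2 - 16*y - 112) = y^2 + 11*y + 28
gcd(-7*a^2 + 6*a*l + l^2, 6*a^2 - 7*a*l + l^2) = a - l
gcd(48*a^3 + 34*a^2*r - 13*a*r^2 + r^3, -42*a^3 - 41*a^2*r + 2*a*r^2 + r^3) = -6*a^2 - 5*a*r + r^2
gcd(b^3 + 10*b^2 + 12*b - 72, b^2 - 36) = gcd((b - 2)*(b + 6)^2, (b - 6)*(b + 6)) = b + 6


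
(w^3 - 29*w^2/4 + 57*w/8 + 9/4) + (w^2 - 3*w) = w^3 - 25*w^2/4 + 33*w/8 + 9/4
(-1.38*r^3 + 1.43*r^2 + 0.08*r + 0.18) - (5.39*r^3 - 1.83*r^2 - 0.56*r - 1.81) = -6.77*r^3 + 3.26*r^2 + 0.64*r + 1.99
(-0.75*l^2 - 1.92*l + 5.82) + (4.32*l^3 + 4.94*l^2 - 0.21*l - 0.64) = 4.32*l^3 + 4.19*l^2 - 2.13*l + 5.18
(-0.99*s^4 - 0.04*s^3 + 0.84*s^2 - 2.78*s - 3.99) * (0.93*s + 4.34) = -0.9207*s^5 - 4.3338*s^4 + 0.6076*s^3 + 1.0602*s^2 - 15.7759*s - 17.3166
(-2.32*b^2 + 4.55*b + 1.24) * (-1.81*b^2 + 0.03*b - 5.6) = 4.1992*b^4 - 8.3051*b^3 + 10.8841*b^2 - 25.4428*b - 6.944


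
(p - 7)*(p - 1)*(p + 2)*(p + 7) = p^4 + p^3 - 51*p^2 - 49*p + 98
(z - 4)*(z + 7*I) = z^2 - 4*z + 7*I*z - 28*I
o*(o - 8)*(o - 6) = o^3 - 14*o^2 + 48*o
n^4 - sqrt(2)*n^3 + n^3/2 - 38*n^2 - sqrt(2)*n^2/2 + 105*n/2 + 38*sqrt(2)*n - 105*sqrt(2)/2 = (n - 5)*(n - 3/2)*(n + 7)*(n - sqrt(2))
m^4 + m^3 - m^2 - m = m*(m - 1)*(m + 1)^2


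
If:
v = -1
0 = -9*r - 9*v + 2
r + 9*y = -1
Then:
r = 11/9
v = -1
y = -20/81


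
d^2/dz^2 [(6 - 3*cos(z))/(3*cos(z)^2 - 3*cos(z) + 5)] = 6*(-81*(1 - cos(2*z))^2*cos(z) + 63*(1 - cos(2*z))^2 + 272*cos(z) - 198*cos(2*z) - 18*cos(3*z) + 18*cos(5*z) - 234)/(6*cos(z) - 3*cos(2*z) - 13)^3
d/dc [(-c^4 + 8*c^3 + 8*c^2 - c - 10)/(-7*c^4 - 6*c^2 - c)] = 2*(28*c^6 + 62*c^5 - 33*c^4 - 148*c^3 - 7*c^2 - 60*c - 5)/(c^2*(49*c^6 + 84*c^4 + 14*c^3 + 36*c^2 + 12*c + 1))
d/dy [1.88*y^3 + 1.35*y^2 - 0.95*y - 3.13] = 5.64*y^2 + 2.7*y - 0.95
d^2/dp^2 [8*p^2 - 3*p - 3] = 16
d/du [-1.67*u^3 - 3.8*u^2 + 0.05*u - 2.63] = -5.01*u^2 - 7.6*u + 0.05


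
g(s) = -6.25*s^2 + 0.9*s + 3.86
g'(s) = 0.9 - 12.5*s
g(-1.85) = -19.20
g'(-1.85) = 24.02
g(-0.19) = 3.46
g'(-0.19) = 3.28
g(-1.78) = -17.54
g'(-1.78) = 23.15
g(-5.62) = -198.60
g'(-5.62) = 71.15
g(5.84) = -204.04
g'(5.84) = -72.10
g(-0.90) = -2.01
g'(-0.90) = 12.15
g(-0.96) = -2.76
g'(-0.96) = 12.90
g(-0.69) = 0.26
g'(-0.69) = 9.52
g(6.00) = -215.74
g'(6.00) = -74.10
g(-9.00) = -510.49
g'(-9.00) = 113.40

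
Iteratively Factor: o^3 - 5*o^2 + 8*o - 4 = (o - 1)*(o^2 - 4*o + 4) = (o - 2)*(o - 1)*(o - 2)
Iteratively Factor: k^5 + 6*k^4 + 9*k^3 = (k + 3)*(k^4 + 3*k^3) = k*(k + 3)*(k^3 + 3*k^2) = k^2*(k + 3)*(k^2 + 3*k) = k^2*(k + 3)^2*(k)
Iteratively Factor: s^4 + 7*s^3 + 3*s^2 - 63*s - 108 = (s - 3)*(s^3 + 10*s^2 + 33*s + 36) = (s - 3)*(s + 4)*(s^2 + 6*s + 9) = (s - 3)*(s + 3)*(s + 4)*(s + 3)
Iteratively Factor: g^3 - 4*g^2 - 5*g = (g)*(g^2 - 4*g - 5) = g*(g - 5)*(g + 1)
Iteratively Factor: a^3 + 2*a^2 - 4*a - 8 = (a - 2)*(a^2 + 4*a + 4) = (a - 2)*(a + 2)*(a + 2)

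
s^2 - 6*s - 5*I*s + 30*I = (s - 6)*(s - 5*I)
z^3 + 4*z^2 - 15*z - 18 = (z - 3)*(z + 1)*(z + 6)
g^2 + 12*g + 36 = (g + 6)^2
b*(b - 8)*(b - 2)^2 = b^4 - 12*b^3 + 36*b^2 - 32*b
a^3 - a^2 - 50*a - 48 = (a - 8)*(a + 1)*(a + 6)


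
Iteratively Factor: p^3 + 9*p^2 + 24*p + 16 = (p + 1)*(p^2 + 8*p + 16) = (p + 1)*(p + 4)*(p + 4)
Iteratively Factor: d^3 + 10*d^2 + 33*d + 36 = (d + 3)*(d^2 + 7*d + 12) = (d + 3)*(d + 4)*(d + 3)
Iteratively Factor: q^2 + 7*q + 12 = (q + 4)*(q + 3)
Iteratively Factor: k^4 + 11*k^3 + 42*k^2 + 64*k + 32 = (k + 4)*(k^3 + 7*k^2 + 14*k + 8) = (k + 2)*(k + 4)*(k^2 + 5*k + 4) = (k + 1)*(k + 2)*(k + 4)*(k + 4)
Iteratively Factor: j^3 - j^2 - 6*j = (j - 3)*(j^2 + 2*j) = (j - 3)*(j + 2)*(j)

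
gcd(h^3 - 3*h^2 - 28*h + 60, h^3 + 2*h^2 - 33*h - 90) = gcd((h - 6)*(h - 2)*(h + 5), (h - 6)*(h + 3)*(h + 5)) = h^2 - h - 30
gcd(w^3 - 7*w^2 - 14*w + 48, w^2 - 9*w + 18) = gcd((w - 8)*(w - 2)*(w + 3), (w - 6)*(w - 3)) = 1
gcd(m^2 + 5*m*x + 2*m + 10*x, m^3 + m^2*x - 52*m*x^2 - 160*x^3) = m + 5*x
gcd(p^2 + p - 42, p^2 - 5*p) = 1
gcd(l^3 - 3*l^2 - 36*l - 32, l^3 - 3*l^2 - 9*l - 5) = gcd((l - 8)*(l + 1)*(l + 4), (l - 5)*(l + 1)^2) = l + 1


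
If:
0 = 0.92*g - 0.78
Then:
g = 0.85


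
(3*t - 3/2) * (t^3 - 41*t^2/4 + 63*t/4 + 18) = 3*t^4 - 129*t^3/4 + 501*t^2/8 + 243*t/8 - 27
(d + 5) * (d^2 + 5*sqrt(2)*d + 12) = d^3 + 5*d^2 + 5*sqrt(2)*d^2 + 12*d + 25*sqrt(2)*d + 60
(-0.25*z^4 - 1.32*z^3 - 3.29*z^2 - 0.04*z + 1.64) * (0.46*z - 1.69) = -0.115*z^5 - 0.1847*z^4 + 0.7174*z^3 + 5.5417*z^2 + 0.822*z - 2.7716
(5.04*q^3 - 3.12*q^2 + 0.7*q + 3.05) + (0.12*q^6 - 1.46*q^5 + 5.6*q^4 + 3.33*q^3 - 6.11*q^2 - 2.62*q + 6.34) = 0.12*q^6 - 1.46*q^5 + 5.6*q^4 + 8.37*q^3 - 9.23*q^2 - 1.92*q + 9.39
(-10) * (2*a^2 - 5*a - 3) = -20*a^2 + 50*a + 30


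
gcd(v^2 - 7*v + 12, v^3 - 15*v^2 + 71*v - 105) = v - 3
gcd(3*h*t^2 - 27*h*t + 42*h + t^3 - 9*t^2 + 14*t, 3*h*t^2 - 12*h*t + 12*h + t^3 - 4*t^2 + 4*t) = 3*h*t - 6*h + t^2 - 2*t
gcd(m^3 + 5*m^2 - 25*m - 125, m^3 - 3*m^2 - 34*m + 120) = m - 5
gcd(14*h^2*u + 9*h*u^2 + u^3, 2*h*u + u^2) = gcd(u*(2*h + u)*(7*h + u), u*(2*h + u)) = 2*h*u + u^2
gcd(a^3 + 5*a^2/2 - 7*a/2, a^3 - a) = a^2 - a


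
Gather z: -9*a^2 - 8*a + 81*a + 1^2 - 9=-9*a^2 + 73*a - 8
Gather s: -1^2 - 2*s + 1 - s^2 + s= -s^2 - s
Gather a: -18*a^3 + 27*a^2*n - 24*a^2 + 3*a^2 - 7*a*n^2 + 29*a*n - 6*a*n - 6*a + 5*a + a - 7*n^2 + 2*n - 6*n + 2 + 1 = -18*a^3 + a^2*(27*n - 21) + a*(-7*n^2 + 23*n) - 7*n^2 - 4*n + 3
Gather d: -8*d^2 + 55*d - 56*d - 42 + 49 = -8*d^2 - d + 7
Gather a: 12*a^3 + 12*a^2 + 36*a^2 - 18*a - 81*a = 12*a^3 + 48*a^2 - 99*a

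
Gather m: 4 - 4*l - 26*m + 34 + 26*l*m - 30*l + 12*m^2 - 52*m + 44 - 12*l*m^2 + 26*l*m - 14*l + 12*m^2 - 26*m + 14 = -48*l + m^2*(24 - 12*l) + m*(52*l - 104) + 96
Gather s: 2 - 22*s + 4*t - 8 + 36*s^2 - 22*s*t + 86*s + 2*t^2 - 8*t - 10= 36*s^2 + s*(64 - 22*t) + 2*t^2 - 4*t - 16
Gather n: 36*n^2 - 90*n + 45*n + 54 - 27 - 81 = 36*n^2 - 45*n - 54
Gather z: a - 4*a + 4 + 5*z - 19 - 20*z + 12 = -3*a - 15*z - 3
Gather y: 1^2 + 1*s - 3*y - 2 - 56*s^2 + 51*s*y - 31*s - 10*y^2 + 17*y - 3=-56*s^2 - 30*s - 10*y^2 + y*(51*s + 14) - 4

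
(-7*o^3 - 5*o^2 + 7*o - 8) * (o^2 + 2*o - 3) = -7*o^5 - 19*o^4 + 18*o^3 + 21*o^2 - 37*o + 24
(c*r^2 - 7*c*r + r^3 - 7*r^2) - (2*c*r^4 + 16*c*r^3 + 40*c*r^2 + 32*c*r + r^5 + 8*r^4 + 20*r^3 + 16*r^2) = -2*c*r^4 - 16*c*r^3 - 39*c*r^2 - 39*c*r - r^5 - 8*r^4 - 19*r^3 - 23*r^2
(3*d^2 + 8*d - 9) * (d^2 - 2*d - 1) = 3*d^4 + 2*d^3 - 28*d^2 + 10*d + 9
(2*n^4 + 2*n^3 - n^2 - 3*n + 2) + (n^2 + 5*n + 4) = 2*n^4 + 2*n^3 + 2*n + 6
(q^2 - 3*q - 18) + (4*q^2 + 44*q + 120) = 5*q^2 + 41*q + 102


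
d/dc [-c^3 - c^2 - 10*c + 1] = -3*c^2 - 2*c - 10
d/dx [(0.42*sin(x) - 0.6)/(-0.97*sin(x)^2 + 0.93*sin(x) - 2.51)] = (0.4074*sin(x)^2 - 1.164*sin(x) - 0.4962)*cos(x)/(0.9409*sin(x)^4 - 1.8042*sin(x)^3 + 5.7343*sin(x)^2 - 4.6686*sin(x) + 6.3001)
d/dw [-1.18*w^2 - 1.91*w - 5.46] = -2.36*w - 1.91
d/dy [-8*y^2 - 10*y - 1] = -16*y - 10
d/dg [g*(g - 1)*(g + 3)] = 3*g^2 + 4*g - 3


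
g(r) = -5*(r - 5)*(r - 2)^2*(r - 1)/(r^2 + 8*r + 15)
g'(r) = -5*(-2*r - 8)*(r - 5)*(r - 2)^2*(r - 1)/(r^2 + 8*r + 15)^2 - 5*(r - 5)*(r - 2)^2/(r^2 + 8*r + 15) - 5*(r - 5)*(r - 1)*(2*r - 4)/(r^2 + 8*r + 15) - 5*(r - 2)^2*(r - 1)/(r^2 + 8*r + 15)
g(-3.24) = 11355.38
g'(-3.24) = 32471.82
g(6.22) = -5.48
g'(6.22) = -7.06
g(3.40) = 0.70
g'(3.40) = 0.66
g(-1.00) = -67.50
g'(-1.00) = 140.62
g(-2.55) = -2516.46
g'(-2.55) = 8767.55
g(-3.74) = 7319.50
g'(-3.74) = -849.93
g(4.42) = 0.83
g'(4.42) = -0.70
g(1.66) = 0.04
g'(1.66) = -0.21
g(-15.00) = -3853.33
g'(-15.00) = 180.39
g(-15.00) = -3853.33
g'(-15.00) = 180.39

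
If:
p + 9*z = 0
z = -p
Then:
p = 0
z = 0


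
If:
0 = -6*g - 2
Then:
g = -1/3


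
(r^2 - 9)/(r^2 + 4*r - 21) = (r + 3)/(r + 7)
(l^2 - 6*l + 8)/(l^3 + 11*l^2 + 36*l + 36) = (l^2 - 6*l + 8)/(l^3 + 11*l^2 + 36*l + 36)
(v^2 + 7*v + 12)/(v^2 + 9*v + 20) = (v + 3)/(v + 5)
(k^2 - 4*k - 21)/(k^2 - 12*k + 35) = (k + 3)/(k - 5)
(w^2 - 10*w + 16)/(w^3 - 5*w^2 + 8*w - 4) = (w - 8)/(w^2 - 3*w + 2)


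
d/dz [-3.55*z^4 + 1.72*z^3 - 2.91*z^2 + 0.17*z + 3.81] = -14.2*z^3 + 5.16*z^2 - 5.82*z + 0.17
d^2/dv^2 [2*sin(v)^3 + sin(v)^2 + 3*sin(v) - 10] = -18*sin(v)^3 - 4*sin(v)^2 + 9*sin(v) + 2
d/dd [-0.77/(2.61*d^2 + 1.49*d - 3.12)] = (4.0194*d + 1.1473)/(2.61*d^2 + 1.49*d - 3.12)^2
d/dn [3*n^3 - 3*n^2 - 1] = 3*n*(3*n - 2)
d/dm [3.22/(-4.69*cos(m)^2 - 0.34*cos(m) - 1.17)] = -(30.2036*cos(m) + 1.0948)*sin(m)/(4.69*cos(m)^2 + 0.34*cos(m) + 1.17)^2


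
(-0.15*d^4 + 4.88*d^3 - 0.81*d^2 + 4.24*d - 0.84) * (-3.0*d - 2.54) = 0.45*d^5 - 14.259*d^4 - 9.9652*d^3 - 10.6626*d^2 - 8.2496*d + 2.1336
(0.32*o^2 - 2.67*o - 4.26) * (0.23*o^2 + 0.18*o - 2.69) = 0.0736*o^4 - 0.5565*o^3 - 2.3212*o^2 + 6.4155*o + 11.4594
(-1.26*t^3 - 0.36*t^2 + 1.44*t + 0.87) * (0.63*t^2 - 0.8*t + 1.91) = -0.7938*t^5 + 0.7812*t^4 - 1.2114*t^3 - 1.2915*t^2 + 2.0544*t + 1.6617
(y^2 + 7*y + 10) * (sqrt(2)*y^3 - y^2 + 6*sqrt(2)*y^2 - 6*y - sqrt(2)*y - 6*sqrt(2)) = sqrt(2)*y^5 - y^4 + 13*sqrt(2)*y^4 - 13*y^3 + 51*sqrt(2)*y^3 - 52*y^2 + 47*sqrt(2)*y^2 - 52*sqrt(2)*y - 60*y - 60*sqrt(2)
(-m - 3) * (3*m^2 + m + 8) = -3*m^3 - 10*m^2 - 11*m - 24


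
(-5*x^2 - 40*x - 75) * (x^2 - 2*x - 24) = -5*x^4 - 30*x^3 + 125*x^2 + 1110*x + 1800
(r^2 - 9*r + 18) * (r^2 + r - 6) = r^4 - 8*r^3 + 3*r^2 + 72*r - 108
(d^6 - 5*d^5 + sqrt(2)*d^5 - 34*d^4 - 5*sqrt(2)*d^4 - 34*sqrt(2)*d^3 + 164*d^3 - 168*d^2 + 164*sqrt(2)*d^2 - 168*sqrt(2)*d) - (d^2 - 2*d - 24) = d^6 - 5*d^5 + sqrt(2)*d^5 - 34*d^4 - 5*sqrt(2)*d^4 - 34*sqrt(2)*d^3 + 164*d^3 - 169*d^2 + 164*sqrt(2)*d^2 - 168*sqrt(2)*d + 2*d + 24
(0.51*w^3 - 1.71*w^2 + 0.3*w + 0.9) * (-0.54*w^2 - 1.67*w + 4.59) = -0.2754*w^5 + 0.0717*w^4 + 5.0346*w^3 - 8.8359*w^2 - 0.126*w + 4.131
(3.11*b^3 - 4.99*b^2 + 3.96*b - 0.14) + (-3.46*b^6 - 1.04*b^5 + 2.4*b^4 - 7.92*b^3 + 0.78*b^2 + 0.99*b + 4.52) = -3.46*b^6 - 1.04*b^5 + 2.4*b^4 - 4.81*b^3 - 4.21*b^2 + 4.95*b + 4.38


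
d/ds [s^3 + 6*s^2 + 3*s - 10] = 3*s^2 + 12*s + 3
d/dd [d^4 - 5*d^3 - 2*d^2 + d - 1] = 4*d^3 - 15*d^2 - 4*d + 1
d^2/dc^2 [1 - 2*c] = 0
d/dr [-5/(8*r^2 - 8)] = 5*r/(4*(r^2 - 1)^2)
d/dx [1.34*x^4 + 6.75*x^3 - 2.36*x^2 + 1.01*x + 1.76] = 5.36*x^3 + 20.25*x^2 - 4.72*x + 1.01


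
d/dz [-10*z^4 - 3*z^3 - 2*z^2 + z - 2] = -40*z^3 - 9*z^2 - 4*z + 1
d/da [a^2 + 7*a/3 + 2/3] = 2*a + 7/3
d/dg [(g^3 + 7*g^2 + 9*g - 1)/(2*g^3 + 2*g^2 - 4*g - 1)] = (-12*g^4 - 44*g^3 - 43*g^2 - 10*g - 13)/(4*g^6 + 8*g^5 - 12*g^4 - 20*g^3 + 12*g^2 + 8*g + 1)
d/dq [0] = 0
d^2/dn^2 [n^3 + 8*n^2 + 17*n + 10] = 6*n + 16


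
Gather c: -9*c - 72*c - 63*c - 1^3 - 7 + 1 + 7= -144*c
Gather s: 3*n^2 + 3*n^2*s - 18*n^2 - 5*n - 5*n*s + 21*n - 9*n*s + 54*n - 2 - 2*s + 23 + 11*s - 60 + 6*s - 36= -15*n^2 + 70*n + s*(3*n^2 - 14*n + 15) - 75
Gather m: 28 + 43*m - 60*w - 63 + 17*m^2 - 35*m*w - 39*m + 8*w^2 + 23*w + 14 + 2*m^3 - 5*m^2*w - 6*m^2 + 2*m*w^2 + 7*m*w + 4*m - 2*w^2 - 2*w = 2*m^3 + m^2*(11 - 5*w) + m*(2*w^2 - 28*w + 8) + 6*w^2 - 39*w - 21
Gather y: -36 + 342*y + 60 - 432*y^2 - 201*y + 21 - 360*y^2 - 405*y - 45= -792*y^2 - 264*y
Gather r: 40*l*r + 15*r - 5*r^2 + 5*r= -5*r^2 + r*(40*l + 20)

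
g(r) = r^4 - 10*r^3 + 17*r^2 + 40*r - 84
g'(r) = 4*r^3 - 30*r^2 + 34*r + 40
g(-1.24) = -86.03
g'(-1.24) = -55.91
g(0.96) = -37.93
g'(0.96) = 48.53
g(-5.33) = 2507.01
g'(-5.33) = -1599.16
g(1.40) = -18.28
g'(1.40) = 39.78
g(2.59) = 4.90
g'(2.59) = -3.69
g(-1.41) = -74.62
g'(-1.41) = -78.80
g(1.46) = -15.94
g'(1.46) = 38.14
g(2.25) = 3.79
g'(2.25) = 10.19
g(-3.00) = 300.00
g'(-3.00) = -440.00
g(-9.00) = 14784.00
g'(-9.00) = -5612.00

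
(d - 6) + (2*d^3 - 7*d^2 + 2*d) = 2*d^3 - 7*d^2 + 3*d - 6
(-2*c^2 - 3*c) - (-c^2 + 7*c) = -c^2 - 10*c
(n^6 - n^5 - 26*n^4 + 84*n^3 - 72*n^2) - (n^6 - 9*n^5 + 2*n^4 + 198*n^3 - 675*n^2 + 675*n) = 8*n^5 - 28*n^4 - 114*n^3 + 603*n^2 - 675*n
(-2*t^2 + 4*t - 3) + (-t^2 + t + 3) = -3*t^2 + 5*t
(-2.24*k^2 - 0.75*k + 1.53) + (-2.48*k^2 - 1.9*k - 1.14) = -4.72*k^2 - 2.65*k + 0.39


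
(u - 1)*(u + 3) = u^2 + 2*u - 3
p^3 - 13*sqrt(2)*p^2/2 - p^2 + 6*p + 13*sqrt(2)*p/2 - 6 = (p - 1)*(p - 6*sqrt(2))*(p - sqrt(2)/2)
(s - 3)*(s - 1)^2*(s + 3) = s^4 - 2*s^3 - 8*s^2 + 18*s - 9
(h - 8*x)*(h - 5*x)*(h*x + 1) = h^3*x - 13*h^2*x^2 + h^2 + 40*h*x^3 - 13*h*x + 40*x^2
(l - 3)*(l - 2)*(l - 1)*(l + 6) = l^4 - 25*l^2 + 60*l - 36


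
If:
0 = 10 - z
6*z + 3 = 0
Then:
No Solution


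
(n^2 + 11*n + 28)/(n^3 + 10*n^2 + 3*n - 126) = (n + 4)/(n^2 + 3*n - 18)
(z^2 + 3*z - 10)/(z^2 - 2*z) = (z + 5)/z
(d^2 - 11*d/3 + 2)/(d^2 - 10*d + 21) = (d - 2/3)/(d - 7)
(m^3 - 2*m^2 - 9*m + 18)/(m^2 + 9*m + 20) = (m^3 - 2*m^2 - 9*m + 18)/(m^2 + 9*m + 20)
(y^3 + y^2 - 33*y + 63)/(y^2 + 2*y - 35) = (y^2 - 6*y + 9)/(y - 5)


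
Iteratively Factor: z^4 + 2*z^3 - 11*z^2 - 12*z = (z)*(z^3 + 2*z^2 - 11*z - 12) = z*(z + 1)*(z^2 + z - 12) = z*(z - 3)*(z + 1)*(z + 4)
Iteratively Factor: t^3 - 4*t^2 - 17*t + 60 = (t - 5)*(t^2 + t - 12) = (t - 5)*(t - 3)*(t + 4)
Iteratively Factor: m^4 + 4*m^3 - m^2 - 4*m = (m + 1)*(m^3 + 3*m^2 - 4*m) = (m + 1)*(m + 4)*(m^2 - m) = (m - 1)*(m + 1)*(m + 4)*(m)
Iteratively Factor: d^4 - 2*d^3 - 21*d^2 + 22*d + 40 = (d - 5)*(d^3 + 3*d^2 - 6*d - 8) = (d - 5)*(d + 4)*(d^2 - d - 2) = (d - 5)*(d - 2)*(d + 4)*(d + 1)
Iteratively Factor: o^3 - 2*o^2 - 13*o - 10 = (o - 5)*(o^2 + 3*o + 2) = (o - 5)*(o + 2)*(o + 1)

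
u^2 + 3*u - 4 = (u - 1)*(u + 4)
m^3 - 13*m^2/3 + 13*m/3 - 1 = (m - 3)*(m - 1)*(m - 1/3)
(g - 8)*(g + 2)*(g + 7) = g^3 + g^2 - 58*g - 112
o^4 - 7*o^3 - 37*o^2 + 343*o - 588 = (o - 7)*(o - 4)*(o - 3)*(o + 7)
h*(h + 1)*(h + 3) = h^3 + 4*h^2 + 3*h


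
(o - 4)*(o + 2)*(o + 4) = o^3 + 2*o^2 - 16*o - 32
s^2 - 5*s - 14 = (s - 7)*(s + 2)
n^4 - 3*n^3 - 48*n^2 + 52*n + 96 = (n - 8)*(n - 2)*(n + 1)*(n + 6)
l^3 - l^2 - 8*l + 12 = (l - 2)^2*(l + 3)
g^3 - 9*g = g*(g - 3)*(g + 3)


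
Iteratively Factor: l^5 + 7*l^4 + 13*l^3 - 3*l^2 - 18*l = (l + 3)*(l^4 + 4*l^3 + l^2 - 6*l) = (l + 3)^2*(l^3 + l^2 - 2*l) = (l - 1)*(l + 3)^2*(l^2 + 2*l) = l*(l - 1)*(l + 3)^2*(l + 2)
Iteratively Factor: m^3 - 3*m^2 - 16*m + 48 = (m - 4)*(m^2 + m - 12) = (m - 4)*(m - 3)*(m + 4)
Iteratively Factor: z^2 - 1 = (z + 1)*(z - 1)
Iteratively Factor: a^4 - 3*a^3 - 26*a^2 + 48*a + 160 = (a + 4)*(a^3 - 7*a^2 + 2*a + 40) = (a - 4)*(a + 4)*(a^2 - 3*a - 10) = (a - 4)*(a + 2)*(a + 4)*(a - 5)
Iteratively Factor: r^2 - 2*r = (r)*(r - 2)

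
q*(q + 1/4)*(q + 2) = q^3 + 9*q^2/4 + q/2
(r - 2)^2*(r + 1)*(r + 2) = r^4 - r^3 - 6*r^2 + 4*r + 8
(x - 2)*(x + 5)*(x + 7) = x^3 + 10*x^2 + 11*x - 70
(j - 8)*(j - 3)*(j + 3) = j^3 - 8*j^2 - 9*j + 72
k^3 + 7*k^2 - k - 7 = (k - 1)*(k + 1)*(k + 7)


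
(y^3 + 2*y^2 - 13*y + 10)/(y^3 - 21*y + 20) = (y - 2)/(y - 4)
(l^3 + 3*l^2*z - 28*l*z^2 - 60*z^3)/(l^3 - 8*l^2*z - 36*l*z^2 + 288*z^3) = (l^2 - 3*l*z - 10*z^2)/(l^2 - 14*l*z + 48*z^2)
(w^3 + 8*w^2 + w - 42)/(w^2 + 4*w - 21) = (w^2 + w - 6)/(w - 3)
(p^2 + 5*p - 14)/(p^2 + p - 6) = (p + 7)/(p + 3)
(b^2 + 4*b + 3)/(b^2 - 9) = (b + 1)/(b - 3)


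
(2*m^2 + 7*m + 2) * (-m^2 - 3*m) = -2*m^4 - 13*m^3 - 23*m^2 - 6*m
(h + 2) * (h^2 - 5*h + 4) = h^3 - 3*h^2 - 6*h + 8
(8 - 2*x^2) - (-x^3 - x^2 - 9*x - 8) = x^3 - x^2 + 9*x + 16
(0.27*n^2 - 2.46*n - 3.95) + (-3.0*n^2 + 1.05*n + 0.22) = -2.73*n^2 - 1.41*n - 3.73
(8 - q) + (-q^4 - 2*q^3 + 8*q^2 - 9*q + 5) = -q^4 - 2*q^3 + 8*q^2 - 10*q + 13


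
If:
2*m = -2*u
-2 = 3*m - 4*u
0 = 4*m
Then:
No Solution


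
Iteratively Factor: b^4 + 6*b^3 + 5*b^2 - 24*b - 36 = (b + 2)*(b^3 + 4*b^2 - 3*b - 18) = (b - 2)*(b + 2)*(b^2 + 6*b + 9) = (b - 2)*(b + 2)*(b + 3)*(b + 3)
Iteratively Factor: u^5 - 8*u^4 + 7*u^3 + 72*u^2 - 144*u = (u - 3)*(u^4 - 5*u^3 - 8*u^2 + 48*u) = (u - 4)*(u - 3)*(u^3 - u^2 - 12*u) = (u - 4)^2*(u - 3)*(u^2 + 3*u) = (u - 4)^2*(u - 3)*(u + 3)*(u)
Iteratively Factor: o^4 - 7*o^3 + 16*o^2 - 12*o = (o - 3)*(o^3 - 4*o^2 + 4*o) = (o - 3)*(o - 2)*(o^2 - 2*o) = o*(o - 3)*(o - 2)*(o - 2)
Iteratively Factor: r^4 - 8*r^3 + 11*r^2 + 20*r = (r - 5)*(r^3 - 3*r^2 - 4*r) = (r - 5)*(r - 4)*(r^2 + r) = (r - 5)*(r - 4)*(r + 1)*(r)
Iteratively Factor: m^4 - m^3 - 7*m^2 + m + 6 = (m - 3)*(m^3 + 2*m^2 - m - 2) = (m - 3)*(m + 1)*(m^2 + m - 2) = (m - 3)*(m - 1)*(m + 1)*(m + 2)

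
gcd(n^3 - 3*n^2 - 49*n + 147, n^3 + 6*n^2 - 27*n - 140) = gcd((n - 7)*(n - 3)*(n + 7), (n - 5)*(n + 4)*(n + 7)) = n + 7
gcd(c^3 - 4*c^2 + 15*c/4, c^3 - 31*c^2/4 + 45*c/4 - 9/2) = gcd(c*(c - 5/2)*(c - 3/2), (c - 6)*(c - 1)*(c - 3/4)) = 1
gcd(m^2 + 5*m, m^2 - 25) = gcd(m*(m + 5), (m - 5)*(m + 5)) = m + 5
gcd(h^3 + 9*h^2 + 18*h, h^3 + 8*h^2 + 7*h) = h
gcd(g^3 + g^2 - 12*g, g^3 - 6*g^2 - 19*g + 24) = 1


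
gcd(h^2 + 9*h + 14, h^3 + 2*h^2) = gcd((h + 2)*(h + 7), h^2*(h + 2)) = h + 2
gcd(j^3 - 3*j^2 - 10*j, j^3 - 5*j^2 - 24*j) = j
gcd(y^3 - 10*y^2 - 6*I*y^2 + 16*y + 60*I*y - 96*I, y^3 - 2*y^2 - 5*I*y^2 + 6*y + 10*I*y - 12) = y^2 + y*(-2 - 6*I) + 12*I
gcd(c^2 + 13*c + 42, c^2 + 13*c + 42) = c^2 + 13*c + 42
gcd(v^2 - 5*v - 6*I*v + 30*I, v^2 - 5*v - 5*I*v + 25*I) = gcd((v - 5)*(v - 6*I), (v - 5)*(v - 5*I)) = v - 5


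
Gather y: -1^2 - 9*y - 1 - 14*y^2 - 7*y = -14*y^2 - 16*y - 2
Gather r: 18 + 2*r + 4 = 2*r + 22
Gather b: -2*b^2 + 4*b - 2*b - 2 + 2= -2*b^2 + 2*b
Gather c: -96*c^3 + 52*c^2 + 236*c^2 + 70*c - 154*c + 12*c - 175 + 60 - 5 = -96*c^3 + 288*c^2 - 72*c - 120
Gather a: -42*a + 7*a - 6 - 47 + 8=-35*a - 45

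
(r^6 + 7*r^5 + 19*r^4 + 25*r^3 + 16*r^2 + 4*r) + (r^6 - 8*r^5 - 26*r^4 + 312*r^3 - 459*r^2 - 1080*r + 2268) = 2*r^6 - r^5 - 7*r^4 + 337*r^3 - 443*r^2 - 1076*r + 2268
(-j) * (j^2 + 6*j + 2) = -j^3 - 6*j^2 - 2*j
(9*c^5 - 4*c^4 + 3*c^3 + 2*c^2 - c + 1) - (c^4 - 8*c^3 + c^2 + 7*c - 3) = 9*c^5 - 5*c^4 + 11*c^3 + c^2 - 8*c + 4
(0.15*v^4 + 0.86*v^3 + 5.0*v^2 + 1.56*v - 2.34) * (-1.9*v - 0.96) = -0.285*v^5 - 1.778*v^4 - 10.3256*v^3 - 7.764*v^2 + 2.9484*v + 2.2464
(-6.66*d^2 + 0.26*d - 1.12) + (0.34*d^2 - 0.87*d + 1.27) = -6.32*d^2 - 0.61*d + 0.15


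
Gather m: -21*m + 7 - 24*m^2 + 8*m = -24*m^2 - 13*m + 7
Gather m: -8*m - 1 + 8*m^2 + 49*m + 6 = 8*m^2 + 41*m + 5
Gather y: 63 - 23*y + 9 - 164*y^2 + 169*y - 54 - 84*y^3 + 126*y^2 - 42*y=-84*y^3 - 38*y^2 + 104*y + 18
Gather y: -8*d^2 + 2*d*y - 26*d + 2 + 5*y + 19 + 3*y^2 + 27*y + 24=-8*d^2 - 26*d + 3*y^2 + y*(2*d + 32) + 45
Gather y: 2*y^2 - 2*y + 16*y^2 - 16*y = 18*y^2 - 18*y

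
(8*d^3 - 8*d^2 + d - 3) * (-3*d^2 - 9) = -24*d^5 + 24*d^4 - 75*d^3 + 81*d^2 - 9*d + 27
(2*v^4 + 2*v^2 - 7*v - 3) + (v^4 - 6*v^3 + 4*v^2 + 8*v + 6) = 3*v^4 - 6*v^3 + 6*v^2 + v + 3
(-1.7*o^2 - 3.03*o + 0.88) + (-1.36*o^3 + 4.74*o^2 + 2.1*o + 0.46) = -1.36*o^3 + 3.04*o^2 - 0.93*o + 1.34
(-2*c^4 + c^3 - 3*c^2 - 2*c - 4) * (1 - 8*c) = 16*c^5 - 10*c^4 + 25*c^3 + 13*c^2 + 30*c - 4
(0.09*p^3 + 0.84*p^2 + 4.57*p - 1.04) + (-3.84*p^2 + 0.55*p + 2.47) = 0.09*p^3 - 3.0*p^2 + 5.12*p + 1.43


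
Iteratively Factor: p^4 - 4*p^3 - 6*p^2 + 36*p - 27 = (p + 3)*(p^3 - 7*p^2 + 15*p - 9) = (p - 3)*(p + 3)*(p^2 - 4*p + 3) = (p - 3)*(p - 1)*(p + 3)*(p - 3)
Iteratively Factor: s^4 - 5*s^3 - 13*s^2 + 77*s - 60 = (s - 1)*(s^3 - 4*s^2 - 17*s + 60) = (s - 1)*(s + 4)*(s^2 - 8*s + 15) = (s - 5)*(s - 1)*(s + 4)*(s - 3)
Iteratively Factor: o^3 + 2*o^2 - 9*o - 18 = (o + 3)*(o^2 - o - 6) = (o + 2)*(o + 3)*(o - 3)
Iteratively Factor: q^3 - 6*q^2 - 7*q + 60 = (q + 3)*(q^2 - 9*q + 20) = (q - 4)*(q + 3)*(q - 5)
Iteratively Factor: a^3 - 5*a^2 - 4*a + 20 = (a + 2)*(a^2 - 7*a + 10) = (a - 2)*(a + 2)*(a - 5)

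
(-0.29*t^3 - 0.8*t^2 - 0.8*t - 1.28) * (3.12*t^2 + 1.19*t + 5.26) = -0.9048*t^5 - 2.8411*t^4 - 4.9734*t^3 - 9.1536*t^2 - 5.7312*t - 6.7328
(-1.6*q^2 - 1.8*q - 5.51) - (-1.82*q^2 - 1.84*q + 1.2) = 0.22*q^2 + 0.04*q - 6.71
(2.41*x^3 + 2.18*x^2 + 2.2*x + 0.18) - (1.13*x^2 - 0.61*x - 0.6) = 2.41*x^3 + 1.05*x^2 + 2.81*x + 0.78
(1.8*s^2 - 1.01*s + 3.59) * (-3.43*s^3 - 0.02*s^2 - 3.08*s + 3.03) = -6.174*s^5 + 3.4283*s^4 - 17.8375*s^3 + 8.493*s^2 - 14.1175*s + 10.8777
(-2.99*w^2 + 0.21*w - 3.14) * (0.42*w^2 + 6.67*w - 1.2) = -1.2558*w^4 - 19.8551*w^3 + 3.6699*w^2 - 21.1958*w + 3.768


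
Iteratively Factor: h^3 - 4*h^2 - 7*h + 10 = (h - 5)*(h^2 + h - 2) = (h - 5)*(h + 2)*(h - 1)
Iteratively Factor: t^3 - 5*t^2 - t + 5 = (t - 1)*(t^2 - 4*t - 5) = (t - 1)*(t + 1)*(t - 5)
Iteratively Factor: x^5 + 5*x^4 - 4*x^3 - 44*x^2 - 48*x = (x + 4)*(x^4 + x^3 - 8*x^2 - 12*x) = x*(x + 4)*(x^3 + x^2 - 8*x - 12) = x*(x + 2)*(x + 4)*(x^2 - x - 6) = x*(x + 2)^2*(x + 4)*(x - 3)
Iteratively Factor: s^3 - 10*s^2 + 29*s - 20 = (s - 4)*(s^2 - 6*s + 5) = (s - 4)*(s - 1)*(s - 5)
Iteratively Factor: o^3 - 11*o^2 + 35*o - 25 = (o - 5)*(o^2 - 6*o + 5) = (o - 5)*(o - 1)*(o - 5)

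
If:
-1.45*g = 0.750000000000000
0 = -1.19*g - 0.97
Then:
No Solution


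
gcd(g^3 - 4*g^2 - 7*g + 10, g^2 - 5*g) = g - 5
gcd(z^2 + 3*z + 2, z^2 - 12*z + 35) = 1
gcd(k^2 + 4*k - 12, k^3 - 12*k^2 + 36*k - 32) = k - 2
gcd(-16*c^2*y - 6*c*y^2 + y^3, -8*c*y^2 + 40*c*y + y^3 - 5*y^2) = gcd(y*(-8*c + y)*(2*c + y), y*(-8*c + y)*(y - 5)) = -8*c*y + y^2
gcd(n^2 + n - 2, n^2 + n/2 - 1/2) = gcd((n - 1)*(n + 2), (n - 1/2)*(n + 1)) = 1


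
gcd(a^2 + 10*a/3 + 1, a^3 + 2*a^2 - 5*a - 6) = a + 3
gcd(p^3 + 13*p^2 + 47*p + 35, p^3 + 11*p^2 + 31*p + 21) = p^2 + 8*p + 7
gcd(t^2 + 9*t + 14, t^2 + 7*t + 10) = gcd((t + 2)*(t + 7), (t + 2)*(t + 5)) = t + 2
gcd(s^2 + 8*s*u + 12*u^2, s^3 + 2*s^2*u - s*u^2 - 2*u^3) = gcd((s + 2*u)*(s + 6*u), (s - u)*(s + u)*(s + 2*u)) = s + 2*u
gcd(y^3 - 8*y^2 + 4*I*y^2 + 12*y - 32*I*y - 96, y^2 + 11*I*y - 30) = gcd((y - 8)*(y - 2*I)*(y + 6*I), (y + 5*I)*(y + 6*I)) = y + 6*I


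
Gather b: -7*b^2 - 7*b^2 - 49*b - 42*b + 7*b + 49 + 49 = -14*b^2 - 84*b + 98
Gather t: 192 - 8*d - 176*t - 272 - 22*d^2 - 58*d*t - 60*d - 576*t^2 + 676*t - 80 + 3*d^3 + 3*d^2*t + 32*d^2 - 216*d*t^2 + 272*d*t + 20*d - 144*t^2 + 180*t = 3*d^3 + 10*d^2 - 48*d + t^2*(-216*d - 720) + t*(3*d^2 + 214*d + 680) - 160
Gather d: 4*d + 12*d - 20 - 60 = 16*d - 80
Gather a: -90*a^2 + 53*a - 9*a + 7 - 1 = -90*a^2 + 44*a + 6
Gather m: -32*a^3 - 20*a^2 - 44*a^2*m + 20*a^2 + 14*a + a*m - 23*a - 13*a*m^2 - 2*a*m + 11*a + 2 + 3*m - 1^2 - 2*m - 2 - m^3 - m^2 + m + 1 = -32*a^3 + 2*a - m^3 + m^2*(-13*a - 1) + m*(-44*a^2 - a + 2)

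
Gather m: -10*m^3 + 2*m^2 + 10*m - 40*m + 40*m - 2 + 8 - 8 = -10*m^3 + 2*m^2 + 10*m - 2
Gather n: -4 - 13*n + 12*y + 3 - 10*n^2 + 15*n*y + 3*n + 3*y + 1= -10*n^2 + n*(15*y - 10) + 15*y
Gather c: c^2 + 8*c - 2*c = c^2 + 6*c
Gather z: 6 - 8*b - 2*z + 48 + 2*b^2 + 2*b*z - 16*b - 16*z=2*b^2 - 24*b + z*(2*b - 18) + 54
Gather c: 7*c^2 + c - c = 7*c^2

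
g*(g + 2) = g^2 + 2*g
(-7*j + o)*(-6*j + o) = 42*j^2 - 13*j*o + o^2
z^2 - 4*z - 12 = (z - 6)*(z + 2)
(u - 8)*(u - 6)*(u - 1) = u^3 - 15*u^2 + 62*u - 48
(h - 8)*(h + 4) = h^2 - 4*h - 32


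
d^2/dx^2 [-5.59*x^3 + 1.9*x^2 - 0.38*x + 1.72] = 3.8 - 33.54*x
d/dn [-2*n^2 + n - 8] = 1 - 4*n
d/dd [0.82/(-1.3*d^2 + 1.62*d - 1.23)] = (2.132*d - 1.3284)/(1.3*d^2 - 1.62*d + 1.23)^2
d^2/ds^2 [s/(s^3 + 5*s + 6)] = 2*(s*(3*s^2 + 5)^2 - (6*s^2 + 5)*(s^3 + 5*s + 6))/(s^3 + 5*s + 6)^3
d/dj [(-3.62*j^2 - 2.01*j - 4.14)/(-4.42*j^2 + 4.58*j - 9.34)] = (-25.4638*j^2 + 31.024*j + 37.7346)/(19.5364*j^4 - 40.4872*j^3 + 103.542*j^2 - 85.5544*j + 87.2356)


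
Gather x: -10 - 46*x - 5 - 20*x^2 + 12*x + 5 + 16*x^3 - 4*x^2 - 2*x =16*x^3 - 24*x^2 - 36*x - 10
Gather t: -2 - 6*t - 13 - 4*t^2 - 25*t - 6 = -4*t^2 - 31*t - 21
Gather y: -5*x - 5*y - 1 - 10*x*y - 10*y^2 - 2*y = -5*x - 10*y^2 + y*(-10*x - 7) - 1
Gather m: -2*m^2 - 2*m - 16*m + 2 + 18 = -2*m^2 - 18*m + 20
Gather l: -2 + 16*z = 16*z - 2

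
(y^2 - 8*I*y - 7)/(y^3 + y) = (y - 7*I)/(y*(y + I))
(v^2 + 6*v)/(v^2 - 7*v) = (v + 6)/(v - 7)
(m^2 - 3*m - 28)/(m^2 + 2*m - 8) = (m - 7)/(m - 2)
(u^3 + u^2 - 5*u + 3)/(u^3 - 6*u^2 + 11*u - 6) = (u^2 + 2*u - 3)/(u^2 - 5*u + 6)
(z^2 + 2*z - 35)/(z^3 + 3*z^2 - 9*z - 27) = (z^2 + 2*z - 35)/(z^3 + 3*z^2 - 9*z - 27)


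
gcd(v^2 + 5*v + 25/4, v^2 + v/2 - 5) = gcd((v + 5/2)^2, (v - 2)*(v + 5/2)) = v + 5/2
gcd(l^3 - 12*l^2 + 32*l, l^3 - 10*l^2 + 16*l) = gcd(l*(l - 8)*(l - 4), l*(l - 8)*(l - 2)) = l^2 - 8*l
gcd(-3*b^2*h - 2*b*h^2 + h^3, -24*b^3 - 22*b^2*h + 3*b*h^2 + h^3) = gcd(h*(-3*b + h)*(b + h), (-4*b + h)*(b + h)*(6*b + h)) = b + h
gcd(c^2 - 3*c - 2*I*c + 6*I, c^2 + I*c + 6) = c - 2*I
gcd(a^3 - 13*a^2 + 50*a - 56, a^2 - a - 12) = a - 4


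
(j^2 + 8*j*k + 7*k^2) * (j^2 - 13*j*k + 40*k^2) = j^4 - 5*j^3*k - 57*j^2*k^2 + 229*j*k^3 + 280*k^4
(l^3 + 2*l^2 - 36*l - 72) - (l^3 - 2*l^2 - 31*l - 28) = 4*l^2 - 5*l - 44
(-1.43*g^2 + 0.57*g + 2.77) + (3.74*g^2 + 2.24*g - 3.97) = 2.31*g^2 + 2.81*g - 1.2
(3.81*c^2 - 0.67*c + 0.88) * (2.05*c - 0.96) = 7.8105*c^3 - 5.0311*c^2 + 2.4472*c - 0.8448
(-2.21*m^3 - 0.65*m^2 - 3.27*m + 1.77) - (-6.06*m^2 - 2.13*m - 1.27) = -2.21*m^3 + 5.41*m^2 - 1.14*m + 3.04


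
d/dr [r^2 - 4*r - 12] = 2*r - 4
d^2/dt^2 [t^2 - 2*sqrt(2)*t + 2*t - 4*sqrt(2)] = 2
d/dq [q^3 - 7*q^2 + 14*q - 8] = 3*q^2 - 14*q + 14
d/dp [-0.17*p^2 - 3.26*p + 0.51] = -0.34*p - 3.26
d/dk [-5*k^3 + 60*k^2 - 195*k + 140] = -15*k^2 + 120*k - 195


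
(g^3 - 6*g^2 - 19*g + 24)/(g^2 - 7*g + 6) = (g^2 - 5*g - 24)/(g - 6)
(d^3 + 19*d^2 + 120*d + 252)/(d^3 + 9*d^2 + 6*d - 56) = (d^2 + 12*d + 36)/(d^2 + 2*d - 8)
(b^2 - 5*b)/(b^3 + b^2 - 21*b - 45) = b/(b^2 + 6*b + 9)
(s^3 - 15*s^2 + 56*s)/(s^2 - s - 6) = s*(-s^2 + 15*s - 56)/(-s^2 + s + 6)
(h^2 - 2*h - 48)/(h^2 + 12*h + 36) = (h - 8)/(h + 6)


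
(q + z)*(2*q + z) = 2*q^2 + 3*q*z + z^2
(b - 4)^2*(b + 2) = b^3 - 6*b^2 + 32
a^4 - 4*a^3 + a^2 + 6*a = a*(a - 3)*(a - 2)*(a + 1)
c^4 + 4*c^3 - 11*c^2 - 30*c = c*(c - 3)*(c + 2)*(c + 5)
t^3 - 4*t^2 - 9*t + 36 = (t - 4)*(t - 3)*(t + 3)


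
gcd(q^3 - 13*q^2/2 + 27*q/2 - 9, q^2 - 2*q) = q - 2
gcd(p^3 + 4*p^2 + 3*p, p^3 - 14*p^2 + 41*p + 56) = p + 1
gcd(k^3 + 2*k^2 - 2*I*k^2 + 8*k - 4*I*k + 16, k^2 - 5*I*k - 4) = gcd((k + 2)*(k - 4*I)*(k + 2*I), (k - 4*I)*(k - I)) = k - 4*I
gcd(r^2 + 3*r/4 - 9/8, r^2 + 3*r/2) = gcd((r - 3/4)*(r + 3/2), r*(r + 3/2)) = r + 3/2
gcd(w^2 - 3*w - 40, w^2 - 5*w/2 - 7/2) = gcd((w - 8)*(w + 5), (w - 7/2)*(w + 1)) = 1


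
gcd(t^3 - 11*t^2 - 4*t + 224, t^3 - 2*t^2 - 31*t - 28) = t^2 - 3*t - 28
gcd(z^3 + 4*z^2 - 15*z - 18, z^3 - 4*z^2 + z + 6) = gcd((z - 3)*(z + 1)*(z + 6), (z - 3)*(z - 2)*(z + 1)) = z^2 - 2*z - 3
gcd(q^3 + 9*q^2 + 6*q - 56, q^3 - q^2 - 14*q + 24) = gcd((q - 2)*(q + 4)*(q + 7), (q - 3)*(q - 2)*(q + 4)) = q^2 + 2*q - 8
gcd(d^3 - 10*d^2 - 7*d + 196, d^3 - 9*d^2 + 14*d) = d - 7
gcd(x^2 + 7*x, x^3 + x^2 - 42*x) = x^2 + 7*x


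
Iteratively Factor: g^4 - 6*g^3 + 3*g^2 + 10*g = (g + 1)*(g^3 - 7*g^2 + 10*g) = (g - 5)*(g + 1)*(g^2 - 2*g) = (g - 5)*(g - 2)*(g + 1)*(g)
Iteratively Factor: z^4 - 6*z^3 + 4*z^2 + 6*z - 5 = (z - 1)*(z^3 - 5*z^2 - z + 5) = (z - 1)*(z + 1)*(z^2 - 6*z + 5) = (z - 1)^2*(z + 1)*(z - 5)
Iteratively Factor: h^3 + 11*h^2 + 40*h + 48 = (h + 4)*(h^2 + 7*h + 12) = (h + 4)^2*(h + 3)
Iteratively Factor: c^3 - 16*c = (c - 4)*(c^2 + 4*c) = (c - 4)*(c + 4)*(c)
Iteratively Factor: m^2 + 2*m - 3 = (m + 3)*(m - 1)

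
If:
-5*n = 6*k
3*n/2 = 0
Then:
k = 0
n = 0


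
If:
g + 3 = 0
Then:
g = -3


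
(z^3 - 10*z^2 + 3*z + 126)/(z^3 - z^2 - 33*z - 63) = (z - 6)/(z + 3)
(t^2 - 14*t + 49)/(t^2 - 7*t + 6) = (t^2 - 14*t + 49)/(t^2 - 7*t + 6)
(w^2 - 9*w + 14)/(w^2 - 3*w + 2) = (w - 7)/(w - 1)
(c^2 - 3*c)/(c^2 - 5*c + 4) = c*(c - 3)/(c^2 - 5*c + 4)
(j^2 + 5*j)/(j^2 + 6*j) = (j + 5)/(j + 6)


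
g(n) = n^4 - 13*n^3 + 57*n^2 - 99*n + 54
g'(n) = 4*n^3 - 39*n^2 + 114*n - 99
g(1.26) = -3.73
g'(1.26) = -9.27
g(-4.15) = 2672.30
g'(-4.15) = -1529.67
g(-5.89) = 6474.48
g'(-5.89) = -2940.80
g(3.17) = -0.18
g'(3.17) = -2.11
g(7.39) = 171.18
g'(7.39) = 227.92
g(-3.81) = 2188.31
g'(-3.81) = -1320.69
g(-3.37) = 1661.50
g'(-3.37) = -1079.19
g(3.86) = -4.53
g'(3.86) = -9.99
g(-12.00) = 52650.00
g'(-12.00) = -13995.00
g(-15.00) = 108864.00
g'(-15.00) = -24084.00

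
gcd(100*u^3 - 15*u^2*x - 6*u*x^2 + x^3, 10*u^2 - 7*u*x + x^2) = -5*u + x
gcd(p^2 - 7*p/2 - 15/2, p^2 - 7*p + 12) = 1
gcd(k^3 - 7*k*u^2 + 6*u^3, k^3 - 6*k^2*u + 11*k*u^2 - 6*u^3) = k^2 - 3*k*u + 2*u^2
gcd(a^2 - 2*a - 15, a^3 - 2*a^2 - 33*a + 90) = a - 5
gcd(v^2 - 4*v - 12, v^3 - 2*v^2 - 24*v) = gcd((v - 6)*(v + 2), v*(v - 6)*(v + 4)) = v - 6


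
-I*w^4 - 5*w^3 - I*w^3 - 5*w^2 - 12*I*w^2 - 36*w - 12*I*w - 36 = (w - 6*I)*(w - 2*I)*(w + 3*I)*(-I*w - I)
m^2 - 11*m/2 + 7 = (m - 7/2)*(m - 2)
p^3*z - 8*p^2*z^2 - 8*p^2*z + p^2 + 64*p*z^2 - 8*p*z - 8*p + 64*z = (p - 8)*(p - 8*z)*(p*z + 1)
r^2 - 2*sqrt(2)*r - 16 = (r - 4*sqrt(2))*(r + 2*sqrt(2))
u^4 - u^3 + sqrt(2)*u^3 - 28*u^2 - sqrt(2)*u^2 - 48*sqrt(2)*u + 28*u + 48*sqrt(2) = (u - 1)*(u - 4*sqrt(2))*(u + 2*sqrt(2))*(u + 3*sqrt(2))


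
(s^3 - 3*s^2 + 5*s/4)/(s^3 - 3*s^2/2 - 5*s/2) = (s - 1/2)/(s + 1)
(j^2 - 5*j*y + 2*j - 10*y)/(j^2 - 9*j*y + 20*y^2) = (-j - 2)/(-j + 4*y)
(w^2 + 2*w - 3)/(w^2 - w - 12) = (w - 1)/(w - 4)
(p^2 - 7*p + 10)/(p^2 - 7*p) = (p^2 - 7*p + 10)/(p*(p - 7))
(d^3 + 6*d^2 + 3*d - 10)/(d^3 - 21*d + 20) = (d + 2)/(d - 4)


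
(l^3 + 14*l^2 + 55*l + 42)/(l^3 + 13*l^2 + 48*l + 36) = (l + 7)/(l + 6)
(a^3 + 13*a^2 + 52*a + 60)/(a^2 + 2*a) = a + 11 + 30/a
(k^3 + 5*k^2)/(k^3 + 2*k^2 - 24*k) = k*(k + 5)/(k^2 + 2*k - 24)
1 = 1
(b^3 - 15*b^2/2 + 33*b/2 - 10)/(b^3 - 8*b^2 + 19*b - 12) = (b - 5/2)/(b - 3)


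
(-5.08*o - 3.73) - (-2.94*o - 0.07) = -2.14*o - 3.66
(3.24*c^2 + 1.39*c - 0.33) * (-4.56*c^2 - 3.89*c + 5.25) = -14.7744*c^4 - 18.942*c^3 + 13.1077*c^2 + 8.5812*c - 1.7325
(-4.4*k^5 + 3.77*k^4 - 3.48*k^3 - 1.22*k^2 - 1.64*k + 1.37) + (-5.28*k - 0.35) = -4.4*k^5 + 3.77*k^4 - 3.48*k^3 - 1.22*k^2 - 6.92*k + 1.02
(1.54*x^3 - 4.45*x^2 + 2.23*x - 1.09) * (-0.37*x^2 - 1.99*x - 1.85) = -0.5698*x^5 - 1.4181*x^4 + 5.1814*x^3 + 4.1981*x^2 - 1.9564*x + 2.0165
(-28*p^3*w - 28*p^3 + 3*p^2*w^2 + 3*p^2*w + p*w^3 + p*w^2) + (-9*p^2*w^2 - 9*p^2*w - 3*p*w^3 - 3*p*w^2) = -28*p^3*w - 28*p^3 - 6*p^2*w^2 - 6*p^2*w - 2*p*w^3 - 2*p*w^2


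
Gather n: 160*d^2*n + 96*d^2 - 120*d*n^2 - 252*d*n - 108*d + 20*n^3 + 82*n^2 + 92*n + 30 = 96*d^2 - 108*d + 20*n^3 + n^2*(82 - 120*d) + n*(160*d^2 - 252*d + 92) + 30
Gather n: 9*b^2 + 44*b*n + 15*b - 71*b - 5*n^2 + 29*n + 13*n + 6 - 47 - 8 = 9*b^2 - 56*b - 5*n^2 + n*(44*b + 42) - 49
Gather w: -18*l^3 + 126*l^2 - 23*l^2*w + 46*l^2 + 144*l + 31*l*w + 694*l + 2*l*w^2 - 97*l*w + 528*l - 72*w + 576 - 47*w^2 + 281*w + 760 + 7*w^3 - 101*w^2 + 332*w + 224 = -18*l^3 + 172*l^2 + 1366*l + 7*w^3 + w^2*(2*l - 148) + w*(-23*l^2 - 66*l + 541) + 1560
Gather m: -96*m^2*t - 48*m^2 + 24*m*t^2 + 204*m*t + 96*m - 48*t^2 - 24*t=m^2*(-96*t - 48) + m*(24*t^2 + 204*t + 96) - 48*t^2 - 24*t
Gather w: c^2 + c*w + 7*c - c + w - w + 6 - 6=c^2 + c*w + 6*c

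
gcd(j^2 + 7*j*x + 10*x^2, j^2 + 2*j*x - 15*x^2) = j + 5*x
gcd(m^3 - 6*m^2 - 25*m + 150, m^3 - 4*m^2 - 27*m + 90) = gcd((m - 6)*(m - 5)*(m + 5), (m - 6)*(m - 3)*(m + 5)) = m^2 - m - 30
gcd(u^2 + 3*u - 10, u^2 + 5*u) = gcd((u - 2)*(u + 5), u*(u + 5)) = u + 5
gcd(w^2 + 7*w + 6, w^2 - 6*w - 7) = w + 1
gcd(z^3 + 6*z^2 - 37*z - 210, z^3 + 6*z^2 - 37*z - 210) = z^3 + 6*z^2 - 37*z - 210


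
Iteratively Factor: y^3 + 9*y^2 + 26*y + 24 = (y + 2)*(y^2 + 7*y + 12) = (y + 2)*(y + 3)*(y + 4)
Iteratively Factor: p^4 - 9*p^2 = (p + 3)*(p^3 - 3*p^2) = p*(p + 3)*(p^2 - 3*p) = p^2*(p + 3)*(p - 3)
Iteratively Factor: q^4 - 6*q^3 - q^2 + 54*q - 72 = (q - 4)*(q^3 - 2*q^2 - 9*q + 18) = (q - 4)*(q - 3)*(q^2 + q - 6) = (q - 4)*(q - 3)*(q - 2)*(q + 3)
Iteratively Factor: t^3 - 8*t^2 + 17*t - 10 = (t - 1)*(t^2 - 7*t + 10) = (t - 2)*(t - 1)*(t - 5)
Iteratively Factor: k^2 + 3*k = (k + 3)*(k)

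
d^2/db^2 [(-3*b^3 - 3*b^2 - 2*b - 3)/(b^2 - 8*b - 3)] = 2*(-227*b^3 - 252*b^2 - 27*b - 180)/(b^6 - 24*b^5 + 183*b^4 - 368*b^3 - 549*b^2 - 216*b - 27)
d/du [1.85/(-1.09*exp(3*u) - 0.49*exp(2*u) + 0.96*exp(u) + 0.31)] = (6.0495*exp(2*u) + 1.813*exp(u) - 1.776)*exp(u)/(1.09*exp(3*u) + 0.49*exp(2*u) - 0.96*exp(u) - 0.31)^2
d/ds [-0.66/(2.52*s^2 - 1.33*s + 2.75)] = (3.3264*s - 0.8778)/(2.52*s^2 - 1.33*s + 2.75)^2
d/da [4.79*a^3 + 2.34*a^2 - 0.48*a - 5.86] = 14.37*a^2 + 4.68*a - 0.48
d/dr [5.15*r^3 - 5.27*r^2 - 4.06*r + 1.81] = 15.45*r^2 - 10.54*r - 4.06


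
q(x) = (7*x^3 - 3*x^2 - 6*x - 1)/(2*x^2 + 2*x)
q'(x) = (-4*x - 2)*(7*x^3 - 3*x^2 - 6*x - 1)/(2*x^2 + 2*x)^2 + (21*x^2 - 6*x - 6)/(2*x^2 + 2*x) = (7*x^4 + 14*x^3 + 3*x^2 + 2*x + 1)/(2*x^2*(x^2 + 2*x + 1))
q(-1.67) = -14.28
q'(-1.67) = -1.89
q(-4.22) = -20.43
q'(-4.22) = 3.29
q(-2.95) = -16.44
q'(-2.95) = 2.90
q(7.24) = 20.57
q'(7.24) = 3.47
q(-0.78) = 4.27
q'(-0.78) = -47.33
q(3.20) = 6.64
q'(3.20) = 3.41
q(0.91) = -1.06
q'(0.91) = 3.42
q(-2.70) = -15.74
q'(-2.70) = 2.70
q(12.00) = 37.15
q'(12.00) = 3.49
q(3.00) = 5.96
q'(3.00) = 3.40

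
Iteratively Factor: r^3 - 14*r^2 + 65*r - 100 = (r - 5)*(r^2 - 9*r + 20) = (r - 5)*(r - 4)*(r - 5)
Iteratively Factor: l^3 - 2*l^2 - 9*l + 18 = (l - 3)*(l^2 + l - 6) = (l - 3)*(l + 3)*(l - 2)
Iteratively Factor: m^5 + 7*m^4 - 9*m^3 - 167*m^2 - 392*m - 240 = (m + 3)*(m^4 + 4*m^3 - 21*m^2 - 104*m - 80) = (m + 3)*(m + 4)*(m^3 - 21*m - 20) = (m + 3)*(m + 4)^2*(m^2 - 4*m - 5) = (m + 1)*(m + 3)*(m + 4)^2*(m - 5)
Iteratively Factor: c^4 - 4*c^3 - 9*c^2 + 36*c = (c)*(c^3 - 4*c^2 - 9*c + 36) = c*(c - 4)*(c^2 - 9) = c*(c - 4)*(c + 3)*(c - 3)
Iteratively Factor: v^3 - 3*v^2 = (v)*(v^2 - 3*v) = v*(v - 3)*(v)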